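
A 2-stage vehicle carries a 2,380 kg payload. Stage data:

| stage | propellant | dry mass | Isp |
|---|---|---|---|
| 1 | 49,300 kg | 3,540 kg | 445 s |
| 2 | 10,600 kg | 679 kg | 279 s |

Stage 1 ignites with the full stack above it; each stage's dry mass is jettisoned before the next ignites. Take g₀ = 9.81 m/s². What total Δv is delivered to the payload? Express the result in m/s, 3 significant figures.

Ignition mass of stage 1 = 49,300+3,540 + 10,600+679 + 2,380 = 66,499 kg.
Stage 1: m₀ = 66,499 kg, m_f = 66,499 − 49,300 = 17,199 kg; Δv = 445×9.81×ln(3.866) = 4365.4×1.3523 ≈ 5904 m/s.
Stage 2: m₀ = 13,659 kg, m_f = 13,659 − 10,600 = 3,059 kg; Δv = 279×9.81×ln(4.465) = 2737.0×1.4963 ≈ 4095 m/s.
Total Δv = 5904 + 4095 = 9999 m/s.

Δv ≈ 10000 m/s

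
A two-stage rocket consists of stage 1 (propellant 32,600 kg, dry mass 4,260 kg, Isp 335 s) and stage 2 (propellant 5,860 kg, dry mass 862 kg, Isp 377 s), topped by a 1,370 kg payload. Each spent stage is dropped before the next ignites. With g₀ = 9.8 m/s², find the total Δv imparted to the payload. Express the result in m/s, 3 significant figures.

Ignition mass of stage 1 = 32,600+4,260 + 5,860+862 + 1,370 = 44,952 kg.
Stage 1: m₀ = 44,952 kg, m_f = 44,952 − 32,600 = 12,352 kg; Δv = 335×9.8×ln(3.639) = 3283.0×1.2918 ≈ 4241 m/s.
Stage 2: m₀ = 8,092 kg, m_f = 8,092 − 5,860 = 2,232 kg; Δv = 377×9.8×ln(3.625) = 3694.6×1.2880 ≈ 4759 m/s.
Total Δv = 4241 + 4759 = 9000 m/s.

Δv ≈ 9000 m/s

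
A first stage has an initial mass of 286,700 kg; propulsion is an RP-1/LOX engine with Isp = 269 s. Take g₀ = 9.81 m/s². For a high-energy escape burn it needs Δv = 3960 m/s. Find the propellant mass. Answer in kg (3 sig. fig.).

propellant mass ≈ 223000 kg

v_e = Isp · g₀ = 269 × 9.81 = 2638.9 m/s.
From the ideal rocket equation, m₀/m_f = exp(Δv / v_e) = exp(3960 / 2638.9) = exp(1.5006) = 4.4845.
m_f = 286,700 / 4.4845 = 63,931.3 kg, so propellant = m₀ − m_f = 286,700 − 63,931.3 = 222,768.7 kg.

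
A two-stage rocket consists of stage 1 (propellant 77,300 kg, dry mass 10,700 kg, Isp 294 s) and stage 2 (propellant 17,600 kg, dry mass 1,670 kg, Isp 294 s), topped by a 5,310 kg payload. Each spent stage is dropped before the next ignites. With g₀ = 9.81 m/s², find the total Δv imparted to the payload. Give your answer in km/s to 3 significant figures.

Ignition mass of stage 1 = 77,300+10,700 + 17,600+1,670 + 5,310 = 112,580 kg.
Stage 1: m₀ = 112,580 kg, m_f = 112,580 − 77,300 = 35,280 kg; Δv = 294×9.81×ln(3.191) = 2884.1×1.1603 ≈ 3347 m/s.
Stage 2: m₀ = 24,580 kg, m_f = 24,580 − 17,600 = 6,980 kg; Δv = 294×9.81×ln(3.521) = 2884.1×1.2589 ≈ 3631 m/s.
Total Δv = 3347 + 3631 = 6978 m/s.

Δv ≈ 6.98 km/s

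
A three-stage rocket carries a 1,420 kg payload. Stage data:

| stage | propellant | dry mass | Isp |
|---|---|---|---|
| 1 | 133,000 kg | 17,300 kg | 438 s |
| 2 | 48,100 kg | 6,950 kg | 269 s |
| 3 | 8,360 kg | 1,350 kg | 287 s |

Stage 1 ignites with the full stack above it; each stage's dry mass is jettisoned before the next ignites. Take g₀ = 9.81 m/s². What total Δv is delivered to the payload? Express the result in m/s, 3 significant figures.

Δv ≈ 11400 m/s

Ignition mass of stage 1 = 133,000+17,300 + 48,100+6,950 + 8,360+1,350 + 1,420 = 216,480 kg.
Stage 1: m₀ = 216,480 kg, m_f = 216,480 − 133,000 = 83,480 kg; Δv = 438×9.81×ln(2.593) = 4296.8×0.9529 ≈ 4094 m/s.
Stage 2: m₀ = 66,180 kg, m_f = 66,180 − 48,100 = 18,080 kg; Δv = 269×9.81×ln(3.66) = 2638.9×1.2976 ≈ 3424 m/s.
Stage 3: m₀ = 11,130 kg, m_f = 11,130 − 8,360 = 2,770 kg; Δv = 287×9.81×ln(4.018) = 2815.5×1.3908 ≈ 3916 m/s.
Total Δv = 4094 + 3424 + 3916 = 11434 m/s.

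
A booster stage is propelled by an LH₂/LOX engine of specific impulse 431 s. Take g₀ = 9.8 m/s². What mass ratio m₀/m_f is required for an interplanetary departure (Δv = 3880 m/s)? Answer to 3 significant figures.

v_e = Isp · g₀ = 431 × 9.8 = 4223.8 m/s.
By the Tsiolkovsky rocket equation, m₀/m_f = exp(Δv / v_e) = exp(3880 / 4223.8) = exp(0.9186) = 2.5058.

mass ratio ≈ 2.51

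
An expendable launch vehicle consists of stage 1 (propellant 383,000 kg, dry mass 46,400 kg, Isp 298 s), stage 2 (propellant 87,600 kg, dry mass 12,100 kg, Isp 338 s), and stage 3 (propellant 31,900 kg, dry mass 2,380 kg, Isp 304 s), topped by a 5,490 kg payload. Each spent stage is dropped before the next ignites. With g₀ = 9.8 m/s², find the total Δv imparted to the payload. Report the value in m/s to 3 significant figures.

Δv ≈ 11400 m/s

Ignition mass of stage 1 = 383,000+46,400 + 87,600+12,100 + 31,900+2,380 + 5,490 = 568,870 kg.
Stage 1: m₀ = 568,870 kg, m_f = 568,870 − 383,000 = 185,870 kg; Δv = 298×9.8×ln(3.061) = 2920.4×1.1186 ≈ 3267 m/s.
Stage 2: m₀ = 139,470 kg, m_f = 139,470 − 87,600 = 51,870 kg; Δv = 338×9.8×ln(2.689) = 3312.4×0.9891 ≈ 3276 m/s.
Stage 3: m₀ = 39,770 kg, m_f = 39,770 − 31,900 = 7,870 kg; Δv = 304×9.8×ln(5.053) = 2979.2×1.6201 ≈ 4826 m/s.
Total Δv = 3267 + 3276 + 4826 = 11369 m/s.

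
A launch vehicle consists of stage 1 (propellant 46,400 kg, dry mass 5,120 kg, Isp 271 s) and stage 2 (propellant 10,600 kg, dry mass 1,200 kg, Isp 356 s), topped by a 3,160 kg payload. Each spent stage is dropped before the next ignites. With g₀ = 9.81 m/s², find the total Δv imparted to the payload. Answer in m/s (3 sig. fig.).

Δv ≈ 7490 m/s

Ignition mass of stage 1 = 46,400+5,120 + 10,600+1,200 + 3,160 = 66,480 kg.
Stage 1: m₀ = 66,480 kg, m_f = 66,480 − 46,400 = 20,080 kg; Δv = 271×9.81×ln(3.311) = 2658.5×1.1972 ≈ 3183 m/s.
Stage 2: m₀ = 14,960 kg, m_f = 14,960 − 10,600 = 4,360 kg; Δv = 356×9.81×ln(3.431) = 3492.4×1.2329 ≈ 4306 m/s.
Total Δv = 3183 + 4306 = 7489 m/s.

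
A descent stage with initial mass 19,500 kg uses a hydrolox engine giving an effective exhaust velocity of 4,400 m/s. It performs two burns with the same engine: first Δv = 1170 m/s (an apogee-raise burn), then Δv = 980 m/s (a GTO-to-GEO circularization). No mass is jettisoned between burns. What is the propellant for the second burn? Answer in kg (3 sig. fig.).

propellant for the second burn ≈ 2980 kg

After the first burn: m = 19500 × exp(−1170/4400.0) = 19500 × 0.76651 = 14,946.9 kg.
After the second burn: m = 14,946.9 × exp(−980/4400.0) = 14,946.9 × 0.80033 = 11,962.5 kg.
Second-burn propellant = 14,946.9 − 11,962.5 = 2,984.4 kg.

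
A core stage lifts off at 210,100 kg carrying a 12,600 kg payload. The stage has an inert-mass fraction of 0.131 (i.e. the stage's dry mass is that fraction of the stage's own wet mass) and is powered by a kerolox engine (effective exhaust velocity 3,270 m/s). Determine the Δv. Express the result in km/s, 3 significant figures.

Δv ≈ 5.55 km/s

Stage wet mass = m₀ − payload = 210,100 − 12,600 = 197,500 kg.
Stage dry mass = ε × stage wet mass = 0.131 × 197,500 = 25,872.5 kg.
Burnout mass m_f = stage dry + payload = 25,872.5 + 12,600 = 38,472.5 kg.
From the ideal rocket equation, Δv = v_e · ln(210,100/38,472.5) = 3270.0 × ln(5.461) = 3270.0 × 1.6976 ≈ 5551 m/s.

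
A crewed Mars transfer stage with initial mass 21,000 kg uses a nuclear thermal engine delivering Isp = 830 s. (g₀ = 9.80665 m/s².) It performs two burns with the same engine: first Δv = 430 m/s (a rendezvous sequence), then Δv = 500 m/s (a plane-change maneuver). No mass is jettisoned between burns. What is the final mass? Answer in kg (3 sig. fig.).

v_e = Isp · g₀ = 830 × 9.80665 = 8139.5 m/s.
After the first burn: m = 21000 × exp(−430/8139.5) = 21000 × 0.94854 = 19,919.3 kg.
After the second burn: m = 19,919.3 × exp(−500/8139.5) = 19,919.3 × 0.94042 = 18,732.5 kg.

final mass ≈ 18700 kg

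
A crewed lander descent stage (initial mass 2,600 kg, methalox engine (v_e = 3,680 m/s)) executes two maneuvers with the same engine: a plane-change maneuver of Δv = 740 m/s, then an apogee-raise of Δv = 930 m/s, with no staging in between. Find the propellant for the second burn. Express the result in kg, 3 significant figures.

After the first burn: m = 2600 × exp(−740/3680.0) = 2600 × 0.81784 = 2,126.38 kg.
After the second burn: m = 2,126.38 × exp(−930/3680.0) = 2,126.38 × 0.77669 = 1,651.54 kg.
Second-burn propellant = 2,126.38 − 1,651.54 = 474.84 kg.

propellant for the second burn ≈ 475 kg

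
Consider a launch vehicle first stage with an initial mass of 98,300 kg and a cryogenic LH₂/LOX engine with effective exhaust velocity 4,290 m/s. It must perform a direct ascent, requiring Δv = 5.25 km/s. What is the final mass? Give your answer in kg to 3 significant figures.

final mass ≈ 28900 kg

Using Δv = v_e ln(m₀/m_f): m₀/m_f = exp(Δv / v_e) = exp(5250 / 4290.0) = exp(1.2238) = 3.4000.
m_f = m₀ / 3.4000 = 98,300 / 3.4000 = 28,911.8 kg.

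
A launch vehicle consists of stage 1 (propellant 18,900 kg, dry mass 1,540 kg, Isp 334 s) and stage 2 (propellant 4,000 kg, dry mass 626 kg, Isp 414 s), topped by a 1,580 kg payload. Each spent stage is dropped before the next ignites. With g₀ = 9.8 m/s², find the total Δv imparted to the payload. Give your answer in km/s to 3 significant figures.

Δv ≈ 8.24 km/s

Ignition mass of stage 1 = 18,900+1,540 + 4,000+626 + 1,580 = 26,646 kg.
Stage 1: m₀ = 26,646 kg, m_f = 26,646 − 18,900 = 7,746 kg; Δv = 334×9.8×ln(3.44) = 3273.2×1.2355 ≈ 4044 m/s.
Stage 2: m₀ = 6,206 kg, m_f = 6,206 − 4,000 = 2,206 kg; Δv = 414×9.8×ln(2.813) = 4057.2×1.0343 ≈ 4197 m/s.
Total Δv = 4044 + 4197 = 8241 m/s.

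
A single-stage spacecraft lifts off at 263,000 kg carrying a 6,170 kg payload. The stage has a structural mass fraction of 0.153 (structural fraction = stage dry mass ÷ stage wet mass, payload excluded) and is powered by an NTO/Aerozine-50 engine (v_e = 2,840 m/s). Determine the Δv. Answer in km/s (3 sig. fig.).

Δv ≈ 4.98 km/s

Stage wet mass = m₀ − payload = 263,000 − 6,170 = 256,830 kg.
Stage dry mass = ε × stage wet mass = 0.153 × 256,830 = 39,295 kg.
Burnout mass m_f = stage dry + payload = 39,295 + 6,170 = 45,465 kg.
Δv = v_e · ln(263,000/45,465) = 2840.0 × ln(5.785) = 2840.0 × 1.7552 ≈ 4985 m/s.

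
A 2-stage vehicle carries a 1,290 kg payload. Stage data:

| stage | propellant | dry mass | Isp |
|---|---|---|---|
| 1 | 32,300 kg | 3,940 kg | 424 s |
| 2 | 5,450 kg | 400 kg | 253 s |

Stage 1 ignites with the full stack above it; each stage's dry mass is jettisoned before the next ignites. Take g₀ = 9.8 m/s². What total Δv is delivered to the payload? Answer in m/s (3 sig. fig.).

Δv ≈ 9240 m/s

Ignition mass of stage 1 = 32,300+3,940 + 5,450+400 + 1,290 = 43,380 kg.
Stage 1: m₀ = 43,380 kg, m_f = 43,380 − 32,300 = 11,080 kg; Δv = 424×9.8×ln(3.915) = 4155.2×1.3649 ≈ 5671 m/s.
Stage 2: m₀ = 7,140 kg, m_f = 7,140 − 5,450 = 1,690 kg; Δv = 253×9.8×ln(4.225) = 2479.4×1.4410 ≈ 3573 m/s.
Total Δv = 5671 + 3573 = 9244 m/s.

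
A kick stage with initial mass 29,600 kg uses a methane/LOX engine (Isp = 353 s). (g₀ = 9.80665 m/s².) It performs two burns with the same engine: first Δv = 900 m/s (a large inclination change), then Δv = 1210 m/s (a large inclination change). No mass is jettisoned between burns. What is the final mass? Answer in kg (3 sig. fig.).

v_e = Isp · g₀ = 353 × 9.80665 = 3461.7 m/s.
After the first burn: m = 29600 × exp(−900/3461.7) = 29600 × 0.77106 = 22,823.4 kg.
After the second burn: m = 22,823.4 × exp(−1210/3461.7) = 22,823.4 × 0.70502 = 16,091 kg.

final mass ≈ 16100 kg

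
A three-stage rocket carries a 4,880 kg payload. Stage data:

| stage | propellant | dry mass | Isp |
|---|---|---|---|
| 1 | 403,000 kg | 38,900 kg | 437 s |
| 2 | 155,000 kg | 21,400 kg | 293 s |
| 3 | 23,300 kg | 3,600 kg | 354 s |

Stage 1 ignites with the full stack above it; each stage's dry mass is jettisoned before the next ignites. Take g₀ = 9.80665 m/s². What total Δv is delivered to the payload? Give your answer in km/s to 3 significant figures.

Δv ≈ 12.7 km/s

Ignition mass of stage 1 = 403,000+38,900 + 155,000+21,400 + 23,300+3,600 + 4,880 = 650,080 kg.
Stage 1: m₀ = 650,080 kg, m_f = 650,080 − 403,000 = 247,080 kg; Δv = 437×9.80665×ln(2.631) = 4285.5×0.9674 ≈ 4146 m/s.
Stage 2: m₀ = 208,180 kg, m_f = 208,180 − 155,000 = 53,180 kg; Δv = 293×9.80665×ln(3.915) = 2873.3×1.3647 ≈ 3921 m/s.
Stage 3: m₀ = 31,780 kg, m_f = 31,780 − 23,300 = 8,480 kg; Δv = 354×9.80665×ln(3.748) = 3471.6×1.3211 ≈ 4586 m/s.
Total Δv = 4146 + 3921 + 4586 = 12653 m/s.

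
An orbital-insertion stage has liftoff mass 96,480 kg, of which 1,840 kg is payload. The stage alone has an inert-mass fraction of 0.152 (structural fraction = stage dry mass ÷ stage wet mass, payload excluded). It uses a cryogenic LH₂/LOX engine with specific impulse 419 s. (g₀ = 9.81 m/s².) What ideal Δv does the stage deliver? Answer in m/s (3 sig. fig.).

Δv ≈ 7330 m/s

Stage wet mass = m₀ − payload = 96,480 − 1,840 = 94,640 kg.
Stage dry mass = ε × stage wet mass = 0.152 × 94,640 = 14,385.3 kg.
Burnout mass m_f = stage dry + payload = 14,385.3 + 1,840 = 16,225.3 kg.
v_e = Isp · g₀ = 419 × 9.81 = 4110.4 m/s.
Using Δv = v_e ln(m₀/m_f): Δv = v_e · ln(96,480/16,225.3) = 4110.4 × ln(5.946) = 4110.4 × 1.7828 ≈ 7328 m/s.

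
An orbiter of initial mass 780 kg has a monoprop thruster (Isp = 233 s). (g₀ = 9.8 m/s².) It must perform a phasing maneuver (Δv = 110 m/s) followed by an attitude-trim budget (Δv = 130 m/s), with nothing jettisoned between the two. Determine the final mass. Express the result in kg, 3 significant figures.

final mass ≈ 702 kg

v_e = Isp · g₀ = 233 × 9.8 = 2283.4 m/s.
After the first burn: m = 780 × exp(−110/2283.4) = 780 × 0.95297 = 743.317 kg.
After the second burn: m = 743.317 × exp(−130/2283.4) = 743.317 × 0.94466 = 702.182 kg.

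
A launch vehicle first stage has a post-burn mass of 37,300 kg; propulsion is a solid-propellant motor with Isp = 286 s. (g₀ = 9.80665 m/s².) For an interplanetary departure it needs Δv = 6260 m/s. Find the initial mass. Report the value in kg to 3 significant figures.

v_e = Isp · g₀ = 286 × 9.80665 = 2804.7 m/s.
m₀/m_f = exp(Δv / v_e) = exp(6260 / 2804.7) = exp(2.2320) = 9.3182.
m₀ = m_f × 9.3182 = 37,300 × 9.3182 = 347,569 kg.

initial mass ≈ 348000 kg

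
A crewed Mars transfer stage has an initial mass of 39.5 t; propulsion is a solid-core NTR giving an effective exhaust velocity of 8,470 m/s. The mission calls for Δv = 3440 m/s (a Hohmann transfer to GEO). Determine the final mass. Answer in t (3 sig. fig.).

final mass ≈ 26.3 t

From the ideal rocket equation, m₀/m_f = exp(Δv / v_e) = exp(3440 / 8470.0) = exp(0.4061) = 1.5010.
m_f = m₀ / 1.5010 = 39.5 / 1.5010 = 26.3158 t.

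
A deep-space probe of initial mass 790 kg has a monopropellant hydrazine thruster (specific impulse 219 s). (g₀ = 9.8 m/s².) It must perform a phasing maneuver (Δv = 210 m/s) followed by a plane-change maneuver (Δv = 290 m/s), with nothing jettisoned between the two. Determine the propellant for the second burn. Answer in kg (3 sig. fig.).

v_e = Isp · g₀ = 219 × 9.8 = 2146.2 m/s.
After the first burn: m = 790 × exp(−210/2146.2) = 790 × 0.90679 = 716.364 kg.
After the second burn: m = 716.364 × exp(−290/2146.2) = 716.364 × 0.87361 = 625.823 kg.
Second-burn propellant = 716.364 − 625.823 = 90.541 kg.

propellant for the second burn ≈ 90.5 kg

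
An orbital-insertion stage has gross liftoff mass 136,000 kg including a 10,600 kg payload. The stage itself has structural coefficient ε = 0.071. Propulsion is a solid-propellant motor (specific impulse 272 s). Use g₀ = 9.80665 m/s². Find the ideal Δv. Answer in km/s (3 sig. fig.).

Stage wet mass = m₀ − payload = 136,000 − 10,600 = 125,400 kg.
Stage dry mass = ε × stage wet mass = 0.071 × 125,400 = 8,903.4 kg.
Burnout mass m_f = stage dry + payload = 8,903.4 + 10,600 = 19,503.4 kg.
v_e = Isp · g₀ = 272 × 9.80665 = 2667.4 m/s.
From the ideal rocket equation, Δv = v_e · ln(136,000/19,503.4) = 2667.4 × ln(6.973) = 2667.4 × 1.9421 ≈ 5180 m/s.

Δv ≈ 5.18 km/s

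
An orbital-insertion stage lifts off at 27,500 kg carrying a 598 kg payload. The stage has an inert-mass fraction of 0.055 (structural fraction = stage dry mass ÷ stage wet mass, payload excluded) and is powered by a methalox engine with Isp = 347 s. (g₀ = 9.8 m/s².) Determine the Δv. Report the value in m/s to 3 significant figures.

Δv ≈ 8780 m/s

Stage wet mass = m₀ − payload = 27,500 − 598 = 26,902 kg.
Stage dry mass = ε × stage wet mass = 0.055 × 26,902 = 1,479.61 kg.
Burnout mass m_f = stage dry + payload = 1,479.61 + 598 = 2,077.61 kg.
v_e = Isp · g₀ = 347 × 9.8 = 3400.6 m/s.
From the ideal rocket equation, Δv = v_e · ln(27,500/2,077.61) = 3400.6 × ln(13.24) = 3400.6 × 2.5830 ≈ 8784 m/s.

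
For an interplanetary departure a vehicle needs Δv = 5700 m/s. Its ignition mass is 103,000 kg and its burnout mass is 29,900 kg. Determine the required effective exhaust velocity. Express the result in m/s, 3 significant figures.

ln(m₀/m_f) = ln(103000/29900) = ln(3.445) = 1.2369.
By the Tsiolkovsky rocket equation, v_e = Δv / ln(m₀/m_f) = 5700 / 1.2369 = 4608.4 m/s.

v_e ≈ 4610 m/s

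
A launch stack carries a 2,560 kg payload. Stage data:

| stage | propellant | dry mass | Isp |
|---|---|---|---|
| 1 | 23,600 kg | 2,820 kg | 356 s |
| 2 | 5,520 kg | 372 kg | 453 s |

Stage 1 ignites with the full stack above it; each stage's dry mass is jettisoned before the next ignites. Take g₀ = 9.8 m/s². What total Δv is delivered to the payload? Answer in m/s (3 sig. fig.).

Ignition mass of stage 1 = 23,600+2,820 + 5,520+372 + 2,560 = 34,872 kg.
Stage 1: m₀ = 34,872 kg, m_f = 34,872 − 23,600 = 11,272 kg; Δv = 356×9.8×ln(3.094) = 3488.8×1.1294 ≈ 3940 m/s.
Stage 2: m₀ = 8,452 kg, m_f = 8,452 − 5,520 = 2,932 kg; Δv = 453×9.8×ln(2.883) = 4439.4×1.0587 ≈ 4700 m/s.
Total Δv = 3940 + 4700 = 8640 m/s.

Δv ≈ 8640 m/s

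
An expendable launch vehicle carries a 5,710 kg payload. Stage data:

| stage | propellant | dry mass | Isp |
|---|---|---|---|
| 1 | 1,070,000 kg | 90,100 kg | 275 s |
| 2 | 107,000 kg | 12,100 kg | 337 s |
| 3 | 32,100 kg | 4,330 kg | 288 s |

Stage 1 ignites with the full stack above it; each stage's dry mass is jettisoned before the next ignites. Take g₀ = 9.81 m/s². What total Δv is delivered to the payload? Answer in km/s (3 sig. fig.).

Ignition mass of stage 1 = 1,070,000+90,100 + 107,000+12,100 + 32,100+4,330 + 5,710 = 1,321,340 kg.
Stage 1: m₀ = 1,321,340 kg, m_f = 1,321,340 − 1,070,000 = 251,340 kg; Δv = 275×9.81×ln(5.257) = 2697.8×1.6596 ≈ 4477 m/s.
Stage 2: m₀ = 161,240 kg, m_f = 161,240 − 107,000 = 54,240 kg; Δv = 337×9.81×ln(2.973) = 3306.0×1.0895 ≈ 3602 m/s.
Stage 3: m₀ = 42,140 kg, m_f = 42,140 − 32,100 = 10,040 kg; Δv = 288×9.81×ln(4.197) = 2825.3×1.4344 ≈ 4053 m/s.
Total Δv = 4477 + 3602 + 4053 = 12132 m/s.

Δv ≈ 12.1 km/s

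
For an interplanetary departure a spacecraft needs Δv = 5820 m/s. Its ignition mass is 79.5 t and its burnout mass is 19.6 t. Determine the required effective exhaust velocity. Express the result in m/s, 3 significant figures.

ln(m₀/m_f) = ln(79500/19600) = ln(4.056) = 1.4002.
Rocket equation: v_e = Δv / ln(m₀/m_f) = 5820 / 1.4002 = 4156.5 m/s.

v_e ≈ 4160 m/s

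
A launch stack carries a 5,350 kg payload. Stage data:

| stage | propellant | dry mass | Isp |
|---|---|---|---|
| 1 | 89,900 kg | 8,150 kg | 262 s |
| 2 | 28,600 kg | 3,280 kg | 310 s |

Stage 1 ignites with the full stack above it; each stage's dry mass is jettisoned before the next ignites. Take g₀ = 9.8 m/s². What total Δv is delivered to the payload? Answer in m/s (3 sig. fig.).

Ignition mass of stage 1 = 89,900+8,150 + 28,600+3,280 + 5,350 = 135,280 kg.
Stage 1: m₀ = 135,280 kg, m_f = 135,280 − 89,900 = 45,380 kg; Δv = 262×9.8×ln(2.981) = 2567.6×1.0923 ≈ 2805 m/s.
Stage 2: m₀ = 37,230 kg, m_f = 37,230 − 28,600 = 8,630 kg; Δv = 310×9.8×ln(4.314) = 3038.0×1.4619 ≈ 4441 m/s.
Total Δv = 2805 + 4441 = 7246 m/s.

Δv ≈ 7250 m/s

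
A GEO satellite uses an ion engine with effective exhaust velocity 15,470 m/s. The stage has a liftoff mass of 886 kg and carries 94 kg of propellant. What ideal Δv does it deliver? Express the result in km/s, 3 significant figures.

m_f = m₀ − m_prop = 886 − 94 = 792 kg.
Δv = v_e · ln(m₀/m_f) = 15470.0 × ln(1.119) = 15470.0 × 0.1122 ≈ 1735.0 m/s.

Δv ≈ 1.74 km/s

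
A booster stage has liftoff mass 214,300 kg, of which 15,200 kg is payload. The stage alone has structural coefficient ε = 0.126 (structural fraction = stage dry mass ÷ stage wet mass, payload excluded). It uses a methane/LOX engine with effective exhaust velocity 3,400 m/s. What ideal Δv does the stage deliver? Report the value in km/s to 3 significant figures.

Δv ≈ 5.68 km/s

Stage wet mass = m₀ − payload = 214,300 − 15,200 = 199,100 kg.
Stage dry mass = ε × stage wet mass = 0.126 × 199,100 = 25,086.6 kg.
Burnout mass m_f = stage dry + payload = 25,086.6 + 15,200 = 40,286.6 kg.
Δv = v_e · ln(214,300/40,286.6) = 3400.0 × ln(5.319) = 3400.0 × 1.6714 ≈ 5683 m/s.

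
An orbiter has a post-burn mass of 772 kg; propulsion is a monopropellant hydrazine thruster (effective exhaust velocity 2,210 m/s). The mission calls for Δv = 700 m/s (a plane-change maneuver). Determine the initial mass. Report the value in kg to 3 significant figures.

Rocket equation: m₀/m_f = exp(Δv / v_e) = exp(700 / 2210.0) = exp(0.3167) = 1.3726.
m₀ = m_f × 1.3726 = 772 × 1.3726 = 1,059.65 kg.

initial mass ≈ 1060 kg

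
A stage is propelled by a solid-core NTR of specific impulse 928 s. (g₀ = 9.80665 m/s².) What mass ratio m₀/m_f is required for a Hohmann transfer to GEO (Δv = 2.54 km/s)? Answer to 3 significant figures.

mass ratio ≈ 1.32

v_e = Isp · g₀ = 928 × 9.80665 = 9100.6 m/s.
By the Tsiolkovsky rocket equation, m₀/m_f = exp(Δv / v_e) = exp(2540 / 9100.6) = exp(0.2791) = 1.3219.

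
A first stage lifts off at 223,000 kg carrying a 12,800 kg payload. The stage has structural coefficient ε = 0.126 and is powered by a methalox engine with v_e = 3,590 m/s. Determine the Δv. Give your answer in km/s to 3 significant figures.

Δv ≈ 6.23 km/s

Stage wet mass = m₀ − payload = 223,000 − 12,800 = 210,200 kg.
Stage dry mass = ε × stage wet mass = 0.126 × 210,200 = 26,485.2 kg.
Burnout mass m_f = stage dry + payload = 26,485.2 + 12,800 = 39,285.2 kg.
Δv = v_e · ln(223,000/39,285.2) = 3590.0 × ln(5.676) = 3590.0 × 1.7363 ≈ 6233 m/s.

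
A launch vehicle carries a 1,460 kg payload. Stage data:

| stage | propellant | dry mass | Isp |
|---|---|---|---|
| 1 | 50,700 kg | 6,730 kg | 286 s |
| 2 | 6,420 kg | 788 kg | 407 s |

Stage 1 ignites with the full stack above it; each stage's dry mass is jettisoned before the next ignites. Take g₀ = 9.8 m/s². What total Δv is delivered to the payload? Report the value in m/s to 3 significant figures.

Δv ≈ 9470 m/s

Ignition mass of stage 1 = 50,700+6,730 + 6,420+788 + 1,460 = 66,098 kg.
Stage 1: m₀ = 66,098 kg, m_f = 66,098 − 50,700 = 15,398 kg; Δv = 286×9.8×ln(4.293) = 2802.8×1.4569 ≈ 4083 m/s.
Stage 2: m₀ = 8,668 kg, m_f = 8,668 − 6,420 = 2,248 kg; Δv = 407×9.8×ln(3.856) = 3988.6×1.3496 ≈ 5383 m/s.
Total Δv = 4083 + 5383 = 9466 m/s.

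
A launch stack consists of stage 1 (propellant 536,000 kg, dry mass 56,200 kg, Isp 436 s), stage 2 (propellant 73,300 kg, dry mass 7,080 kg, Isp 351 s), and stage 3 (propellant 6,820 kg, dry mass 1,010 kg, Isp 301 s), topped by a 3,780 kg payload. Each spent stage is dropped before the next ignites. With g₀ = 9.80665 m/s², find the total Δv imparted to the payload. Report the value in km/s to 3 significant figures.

Δv ≈ 14.6 km/s

Ignition mass of stage 1 = 536,000+56,200 + 73,300+7,080 + 6,820+1,010 + 3,780 = 684,190 kg.
Stage 1: m₀ = 684,190 kg, m_f = 684,190 − 536,000 = 148,190 kg; Δv = 436×9.80665×ln(4.617) = 4275.7×1.5297 ≈ 6541 m/s.
Stage 2: m₀ = 91,990 kg, m_f = 91,990 − 73,300 = 18,690 kg; Δv = 351×9.80665×ln(4.922) = 3442.1×1.5937 ≈ 5486 m/s.
Stage 3: m₀ = 11,610 kg, m_f = 11,610 − 6,820 = 4,790 kg; Δv = 301×9.80665×ln(2.424) = 2951.8×0.8853 ≈ 2613 m/s.
Total Δv = 6541 + 5486 + 2613 = 14640 m/s.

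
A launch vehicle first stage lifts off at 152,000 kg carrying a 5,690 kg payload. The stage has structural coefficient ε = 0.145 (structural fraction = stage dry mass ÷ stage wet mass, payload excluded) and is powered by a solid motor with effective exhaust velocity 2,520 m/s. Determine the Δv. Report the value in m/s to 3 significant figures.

Stage wet mass = m₀ − payload = 152,000 − 5,690 = 146,310 kg.
Stage dry mass = ε × stage wet mass = 0.145 × 146,310 = 21,215 kg.
Burnout mass m_f = stage dry + payload = 21,215 + 5,690 = 26,905 kg.
By the Tsiolkovsky rocket equation, Δv = v_e · ln(152,000/26,905) = 2520.0 × ln(5.65) = 2520.0 × 1.7316 ≈ 4364 m/s.

Δv ≈ 4360 m/s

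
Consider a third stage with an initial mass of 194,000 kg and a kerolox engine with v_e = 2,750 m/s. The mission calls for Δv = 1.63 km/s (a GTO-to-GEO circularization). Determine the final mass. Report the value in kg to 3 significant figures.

final mass ≈ 107000 kg

m₀/m_f = exp(Δv / v_e) = exp(1630 / 2750.0) = exp(0.5927) = 1.8089.
m_f = m₀ / 1.8089 = 194,000 / 1.8089 = 107,247 kg.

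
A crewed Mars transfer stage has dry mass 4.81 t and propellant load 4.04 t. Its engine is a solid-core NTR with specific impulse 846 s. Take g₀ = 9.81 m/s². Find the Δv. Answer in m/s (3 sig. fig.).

Δv ≈ 5060 m/s

v_e = Isp · g₀ = 846 × 9.81 = 8299.3 m/s.
m₀ = m_dry + m_prop = 4.81 + 4.04 = 8.85 t.
Rocket equation: Δv = v_e · ln(m₀/m_f) = 8299.3 × ln(1.84) = 8299.3 × 0.6097 ≈ 5060.2 m/s.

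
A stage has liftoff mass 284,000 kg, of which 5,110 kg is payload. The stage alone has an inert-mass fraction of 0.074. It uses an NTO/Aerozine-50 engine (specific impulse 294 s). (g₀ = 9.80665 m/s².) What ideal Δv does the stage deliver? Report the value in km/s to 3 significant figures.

Stage wet mass = m₀ − payload = 284,000 − 5,110 = 278,890 kg.
Stage dry mass = ε × stage wet mass = 0.074 × 278,890 = 20,637.9 kg.
Burnout mass m_f = stage dry + payload = 20,637.9 + 5,110 = 25,747.9 kg.
v_e = Isp · g₀ = 294 × 9.80665 = 2883.2 m/s.
Δv = v_e · ln(284,000/25,747.9) = 2883.2 × ln(11.03) = 2883.2 × 2.4006 ≈ 6921 m/s.

Δv ≈ 6.92 km/s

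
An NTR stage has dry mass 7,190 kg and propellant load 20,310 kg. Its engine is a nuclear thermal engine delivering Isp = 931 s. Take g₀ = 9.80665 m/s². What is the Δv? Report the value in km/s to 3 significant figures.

v_e = Isp · g₀ = 931 × 9.80665 = 9130.0 m/s.
m₀ = m_dry + m_prop = 7,190 + 20,310 = 27,500 kg.
Using Δv = v_e ln(m₀/m_f): Δv = v_e · ln(m₀/m_f) = 9130.0 × ln(3.825) = 9130.0 × 1.3415 ≈ 12247.8 m/s.

Δv ≈ 12.2 km/s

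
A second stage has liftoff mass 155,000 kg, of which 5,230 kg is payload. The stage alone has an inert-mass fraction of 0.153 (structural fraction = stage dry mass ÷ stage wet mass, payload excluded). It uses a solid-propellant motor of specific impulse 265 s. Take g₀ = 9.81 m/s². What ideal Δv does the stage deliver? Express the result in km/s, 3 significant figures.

Stage wet mass = m₀ − payload = 155,000 − 5,230 = 149,770 kg.
Stage dry mass = ε × stage wet mass = 0.153 × 149,770 = 22,914.8 kg.
Burnout mass m_f = stage dry + payload = 22,914.8 + 5,230 = 28,144.8 kg.
v_e = Isp · g₀ = 265 × 9.81 = 2599.7 m/s.
Rocket equation: Δv = v_e · ln(155,000/28,144.8) = 2599.7 × ln(5.507) = 2599.7 × 1.7061 ≈ 4435 m/s.

Δv ≈ 4.44 km/s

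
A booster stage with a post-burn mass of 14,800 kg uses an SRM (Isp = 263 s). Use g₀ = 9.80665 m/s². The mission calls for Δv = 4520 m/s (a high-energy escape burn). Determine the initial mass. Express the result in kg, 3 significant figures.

v_e = Isp · g₀ = 263 × 9.80665 = 2579.1 m/s.
m₀/m_f = exp(Δv / v_e) = exp(4520 / 2579.1) = exp(1.7525) = 5.7691.
m₀ = m_f × 5.7691 = 14,800 × 5.7691 = 85,382.7 kg.

initial mass ≈ 85400 kg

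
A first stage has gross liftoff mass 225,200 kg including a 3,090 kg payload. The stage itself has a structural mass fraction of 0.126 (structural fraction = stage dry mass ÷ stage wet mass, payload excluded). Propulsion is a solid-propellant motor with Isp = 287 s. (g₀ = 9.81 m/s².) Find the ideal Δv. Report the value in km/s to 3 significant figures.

Δv ≈ 5.58 km/s

Stage wet mass = m₀ − payload = 225,200 − 3,090 = 222,110 kg.
Stage dry mass = ε × stage wet mass = 0.126 × 222,110 = 27,985.9 kg.
Burnout mass m_f = stage dry + payload = 27,985.9 + 3,090 = 31,075.9 kg.
v_e = Isp · g₀ = 287 × 9.81 = 2815.5 m/s.
By the Tsiolkovsky rocket equation, Δv = v_e · ln(225,200/31,075.9) = 2815.5 × ln(7.247) = 2815.5 × 1.9806 ≈ 5576 m/s.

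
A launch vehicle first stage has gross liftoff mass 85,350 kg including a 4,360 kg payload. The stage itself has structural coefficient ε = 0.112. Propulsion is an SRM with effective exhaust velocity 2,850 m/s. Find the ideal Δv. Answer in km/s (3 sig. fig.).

Δv ≈ 5.27 km/s

Stage wet mass = m₀ − payload = 85,350 − 4,360 = 80,990 kg.
Stage dry mass = ε × stage wet mass = 0.112 × 80,990 = 9,070.88 kg.
Burnout mass m_f = stage dry + payload = 9,070.88 + 4,360 = 13,430.88 kg.
By the Tsiolkovsky rocket equation, Δv = v_e · ln(85,350/13,430.88) = 2850.0 × ln(6.355) = 2850.0 × 1.8492 ≈ 5270 m/s.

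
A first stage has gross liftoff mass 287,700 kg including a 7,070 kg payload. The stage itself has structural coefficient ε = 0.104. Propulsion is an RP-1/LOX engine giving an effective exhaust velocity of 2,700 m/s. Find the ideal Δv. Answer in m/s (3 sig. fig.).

Stage wet mass = m₀ − payload = 287,700 − 7,070 = 280,630 kg.
Stage dry mass = ε × stage wet mass = 0.104 × 280,630 = 29,185.5 kg.
Burnout mass m_f = stage dry + payload = 29,185.5 + 7,070 = 36,255.5 kg.
Δv = v_e · ln(287,700/36,255.5) = 2700.0 × ln(7.935) = 2700.0 × 2.0713 ≈ 5593 m/s.

Δv ≈ 5590 m/s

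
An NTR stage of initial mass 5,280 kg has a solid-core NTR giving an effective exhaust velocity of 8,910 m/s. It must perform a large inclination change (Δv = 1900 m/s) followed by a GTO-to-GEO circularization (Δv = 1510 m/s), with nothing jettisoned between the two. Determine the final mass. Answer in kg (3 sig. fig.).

final mass ≈ 3600 kg

After the first burn: m = 5280 × exp(−1900/8910.0) = 5280 × 0.80796 = 4,266.03 kg.
After the second burn: m = 4,266.03 × exp(−1510/8910.0) = 4,266.03 × 0.84411 = 3,601 kg.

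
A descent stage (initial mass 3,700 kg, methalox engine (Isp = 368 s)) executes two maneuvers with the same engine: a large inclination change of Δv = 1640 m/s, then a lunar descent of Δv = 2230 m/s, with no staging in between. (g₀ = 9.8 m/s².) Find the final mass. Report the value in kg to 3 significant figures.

v_e = Isp · g₀ = 368 × 9.8 = 3606.4 m/s.
After the first burn: m = 3700 × exp(−1640/3606.4) = 3700 × 0.63461 = 2,348.06 kg.
After the second burn: m = 2,348.06 × exp(−2230/3606.4) = 2,348.06 × 0.53884 = 1,265.23 kg.

final mass ≈ 1270 kg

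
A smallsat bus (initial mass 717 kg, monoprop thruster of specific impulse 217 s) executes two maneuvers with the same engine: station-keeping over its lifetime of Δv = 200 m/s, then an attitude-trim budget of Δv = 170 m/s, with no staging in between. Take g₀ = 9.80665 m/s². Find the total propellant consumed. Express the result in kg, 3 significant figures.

v_e = Isp · g₀ = 217 × 9.80665 = 2128.0 m/s.
After the first burn: m = 717 × exp(−200/2128.0) = 717 × 0.91030 = 652.685 kg.
After the second burn: m = 652.685 × exp(−170/2128.0) = 652.685 × 0.92322 = 602.572 kg.
Total propellant = m₀ − m_final = 717 − 602.572 = 114.428 kg.

total propellant consumed ≈ 114 kg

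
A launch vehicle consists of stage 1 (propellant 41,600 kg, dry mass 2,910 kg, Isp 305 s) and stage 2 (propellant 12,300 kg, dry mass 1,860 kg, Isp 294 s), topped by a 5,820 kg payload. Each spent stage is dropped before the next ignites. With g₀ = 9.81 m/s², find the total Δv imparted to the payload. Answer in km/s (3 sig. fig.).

Δv ≈ 5.86 km/s

Ignition mass of stage 1 = 41,600+2,910 + 12,300+1,860 + 5,820 = 64,490 kg.
Stage 1: m₀ = 64,490 kg, m_f = 64,490 − 41,600 = 22,890 kg; Δv = 305×9.81×ln(2.817) = 2992.1×1.0358 ≈ 3099 m/s.
Stage 2: m₀ = 19,980 kg, m_f = 19,980 − 12,300 = 7,680 kg; Δv = 294×9.81×ln(2.602) = 2884.1×0.9561 ≈ 2758 m/s.
Total Δv = 3099 + 2758 = 5857 m/s.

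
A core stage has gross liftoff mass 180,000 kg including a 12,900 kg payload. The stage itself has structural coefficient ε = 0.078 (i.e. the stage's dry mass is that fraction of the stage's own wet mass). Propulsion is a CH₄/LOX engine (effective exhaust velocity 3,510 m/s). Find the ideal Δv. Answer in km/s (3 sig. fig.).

Δv ≈ 6.80 km/s

Stage wet mass = m₀ − payload = 180,000 − 12,900 = 167,100 kg.
Stage dry mass = ε × stage wet mass = 0.078 × 167,100 = 13,033.8 kg.
Burnout mass m_f = stage dry + payload = 13,033.8 + 12,900 = 25,933.8 kg.
By the Tsiolkovsky rocket equation, Δv = v_e · ln(180,000/25,933.8) = 3510.0 × ln(6.941) = 3510.0 × 1.9374 ≈ 6800 m/s.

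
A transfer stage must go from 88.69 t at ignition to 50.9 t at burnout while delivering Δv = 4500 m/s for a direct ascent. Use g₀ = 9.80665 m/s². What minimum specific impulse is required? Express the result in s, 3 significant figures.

ln(m₀/m_f) = ln(88690/50900) = ln(1.742) = 0.5553.
From the ideal rocket equation, v_e = Δv / ln(m₀/m_f) = 4500 / 0.5553 = 8104.0 m/s.
Isp = v_e / g₀ = 8104.0 / 9.80665 = 826.4 s.

Isp ≈ 826 s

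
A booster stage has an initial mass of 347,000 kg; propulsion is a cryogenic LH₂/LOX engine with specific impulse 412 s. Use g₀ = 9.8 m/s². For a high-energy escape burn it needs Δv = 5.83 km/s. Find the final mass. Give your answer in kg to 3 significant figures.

v_e = Isp · g₀ = 412 × 9.8 = 4037.6 m/s.
m₀/m_f = exp(Δv / v_e) = exp(5830 / 4037.6) = exp(1.4439) = 4.2373.
m_f = m₀ / 4.2373 = 347,000 / 4.2373 = 81,891.8 kg.

final mass ≈ 81900 kg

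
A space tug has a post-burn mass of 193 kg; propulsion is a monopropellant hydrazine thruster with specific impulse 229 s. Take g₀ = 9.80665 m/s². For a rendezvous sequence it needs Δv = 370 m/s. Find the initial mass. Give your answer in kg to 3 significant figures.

v_e = Isp · g₀ = 229 × 9.80665 = 2245.7 m/s.
Rocket equation: m₀/m_f = exp(Δv / v_e) = exp(370 / 2245.7) = exp(0.1648) = 1.1791.
m₀ = m_f × 1.1791 = 193 × 1.1791 = 227.566 kg.

initial mass ≈ 228 kg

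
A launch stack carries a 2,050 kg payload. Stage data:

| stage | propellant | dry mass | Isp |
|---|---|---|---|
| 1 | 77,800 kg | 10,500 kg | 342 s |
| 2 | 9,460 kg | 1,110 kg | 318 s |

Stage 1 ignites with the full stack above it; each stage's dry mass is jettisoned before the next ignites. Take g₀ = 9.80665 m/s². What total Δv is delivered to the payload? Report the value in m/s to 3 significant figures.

Ignition mass of stage 1 = 77,800+10,500 + 9,460+1,110 + 2,050 = 100,920 kg.
Stage 1: m₀ = 100,920 kg, m_f = 100,920 − 77,800 = 23,120 kg; Δv = 342×9.80665×ln(4.365) = 3353.9×1.4736 ≈ 4942 m/s.
Stage 2: m₀ = 12,620 kg, m_f = 12,620 − 9,460 = 3,160 kg; Δv = 318×9.80665×ln(3.994) = 3118.5×1.3847 ≈ 4318 m/s.
Total Δv = 4942 + 4318 = 9260 m/s.

Δv ≈ 9260 m/s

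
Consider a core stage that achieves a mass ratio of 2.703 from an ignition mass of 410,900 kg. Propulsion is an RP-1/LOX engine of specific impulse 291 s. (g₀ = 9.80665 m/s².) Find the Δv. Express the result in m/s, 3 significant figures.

Δv ≈ 2840 m/s

v_e = Isp · g₀ = 291 × 9.80665 = 2853.7 m/s.
Δv = v_e · ln(2.703) = 2853.7 × 0.9944 ≈ 2837.6 m/s.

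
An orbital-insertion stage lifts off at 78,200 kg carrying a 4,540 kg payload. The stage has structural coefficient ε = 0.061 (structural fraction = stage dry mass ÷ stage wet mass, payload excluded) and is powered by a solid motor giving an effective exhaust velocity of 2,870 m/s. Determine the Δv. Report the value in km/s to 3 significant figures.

Stage wet mass = m₀ − payload = 78,200 − 4,540 = 73,660 kg.
Stage dry mass = ε × stage wet mass = 0.061 × 73,660 = 4,493.26 kg.
Burnout mass m_f = stage dry + payload = 4,493.26 + 4,540 = 9,033.26 kg.
Using Δv = v_e ln(m₀/m_f): Δv = v_e · ln(78,200/9,033.26) = 2870.0 × ln(8.657) = 2870.0 × 2.1584 ≈ 6194 m/s.

Δv ≈ 6.19 km/s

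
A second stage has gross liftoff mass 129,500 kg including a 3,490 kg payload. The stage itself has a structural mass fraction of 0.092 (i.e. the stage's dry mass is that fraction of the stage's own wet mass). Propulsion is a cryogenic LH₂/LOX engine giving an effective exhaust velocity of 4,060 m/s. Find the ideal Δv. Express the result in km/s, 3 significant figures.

Stage wet mass = m₀ − payload = 129,500 − 3,490 = 126,010 kg.
Stage dry mass = ε × stage wet mass = 0.092 × 126,010 = 11,592.9 kg.
Burnout mass m_f = stage dry + payload = 11,592.9 + 3,490 = 15,082.9 kg.
Using Δv = v_e ln(m₀/m_f): Δv = v_e · ln(129,500/15,082.9) = 4060.0 × ln(8.586) = 4060.0 × 2.1501 ≈ 8729 m/s.

Δv ≈ 8.73 km/s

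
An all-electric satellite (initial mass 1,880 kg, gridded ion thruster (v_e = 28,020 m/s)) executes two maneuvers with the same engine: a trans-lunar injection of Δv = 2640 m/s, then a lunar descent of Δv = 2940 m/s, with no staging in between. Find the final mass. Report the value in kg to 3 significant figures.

final mass ≈ 1540 kg

After the first burn: m = 1880 × exp(−2640/28020.0) = 1880 × 0.91008 = 1,710.95 kg.
After the second burn: m = 1,710.95 × exp(−2940/28020.0) = 1,710.95 × 0.90039 = 1,540.52 kg.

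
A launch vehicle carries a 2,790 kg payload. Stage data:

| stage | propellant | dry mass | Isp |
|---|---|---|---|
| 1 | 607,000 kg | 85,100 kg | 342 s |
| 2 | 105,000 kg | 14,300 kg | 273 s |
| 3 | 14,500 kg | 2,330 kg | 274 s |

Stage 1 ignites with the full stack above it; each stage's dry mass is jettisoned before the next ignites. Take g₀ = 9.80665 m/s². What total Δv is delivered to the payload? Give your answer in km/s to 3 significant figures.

Ignition mass of stage 1 = 607,000+85,100 + 105,000+14,300 + 14,500+2,330 + 2,790 = 831,020 kg.
Stage 1: m₀ = 831,020 kg, m_f = 831,020 − 607,000 = 224,020 kg; Δv = 342×9.80665×ln(3.71) = 3353.9×1.3109 ≈ 4397 m/s.
Stage 2: m₀ = 138,920 kg, m_f = 138,920 − 105,000 = 33,920 kg; Δv = 273×9.80665×ln(4.096) = 2677.2×1.4099 ≈ 3775 m/s.
Stage 3: m₀ = 19,620 kg, m_f = 19,620 − 14,500 = 5,120 kg; Δv = 274×9.80665×ln(3.832) = 2687.0×1.3434 ≈ 3610 m/s.
Total Δv = 4397 + 3775 + 3610 = 11782 m/s.

Δv ≈ 11.8 km/s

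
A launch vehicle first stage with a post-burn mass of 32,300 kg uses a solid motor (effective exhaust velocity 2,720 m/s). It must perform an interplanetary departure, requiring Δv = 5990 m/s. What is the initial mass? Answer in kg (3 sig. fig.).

By the Tsiolkovsky rocket equation, m₀/m_f = exp(Δv / v_e) = exp(5990 / 2720.0) = exp(2.2022) = 9.0449.
m₀ = m_f × 9.0449 = 32,300 × 9.0449 = 292,150 kg.

initial mass ≈ 292000 kg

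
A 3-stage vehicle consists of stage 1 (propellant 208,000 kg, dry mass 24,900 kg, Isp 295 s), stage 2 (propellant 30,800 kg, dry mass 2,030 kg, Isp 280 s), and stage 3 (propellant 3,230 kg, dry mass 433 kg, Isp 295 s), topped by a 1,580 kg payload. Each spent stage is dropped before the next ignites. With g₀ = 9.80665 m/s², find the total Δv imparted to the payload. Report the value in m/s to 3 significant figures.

Ignition mass of stage 1 = 208,000+24,900 + 30,800+2,030 + 3,230+433 + 1,580 = 270,973 kg.
Stage 1: m₀ = 270,973 kg, m_f = 270,973 − 208,000 = 62,973 kg; Δv = 295×9.80665×ln(4.303) = 2893.0×1.4593 ≈ 4222 m/s.
Stage 2: m₀ = 38,073 kg, m_f = 38,073 − 30,800 = 7,273 kg; Δv = 280×9.80665×ln(5.235) = 2745.9×1.6553 ≈ 4545 m/s.
Stage 3: m₀ = 5,243 kg, m_f = 5,243 − 3,230 = 2,013 kg; Δv = 295×9.80665×ln(2.605) = 2893.0×0.9573 ≈ 2769 m/s.
Total Δv = 4222 + 4545 + 2769 = 11536 m/s.

Δv ≈ 11500 m/s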